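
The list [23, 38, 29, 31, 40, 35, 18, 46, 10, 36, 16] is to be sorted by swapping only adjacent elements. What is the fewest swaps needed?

Each adjacent swap fixes exactly one inversion, so the minimum swap count equals the number of inversions.
Count inversions — for each element, later elements that are smaller:
23: 18, 10, 16 → 3
38: 29, 31, 35, 18, 10, 36, 16 → 7
29: 18, 10, 16 → 3
31: 18, 10, 16 → 3
40: 35, 18, 10, 36, 16 → 5
35: 18, 10, 16 → 3
18: 10, 16 → 2
46: 10, 36, 16 → 3
10: none → 0
36: 16 → 1
16: none → 0
Total inversions: 3 + 7 + 3 + 3 + 5 + 3 + 2 + 3 + 0 + 1 + 0 = 30

30 adjacent swaps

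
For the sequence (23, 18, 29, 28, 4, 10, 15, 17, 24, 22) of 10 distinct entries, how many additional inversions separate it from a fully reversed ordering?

Maximum inversions for 10 distinct elements is C(10, 2) = 10·9/2 = 45.
Current inversions — for each element, count later smaller elements:
23: 6
18: 4
29: 7
28: 6
4: 0
10: 0
15: 0
17: 0
24: 1
22: 0
Current total: 6 + 4 + 7 + 6 + 0 + 0 + 0 + 0 + 1 + 0 = 24
Shortfall: 45 − 24 = 21

21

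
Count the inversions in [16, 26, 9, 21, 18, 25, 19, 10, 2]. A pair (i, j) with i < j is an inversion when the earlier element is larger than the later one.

There are 23 inversions.

For each element, count later entries that are smaller:
16 → 9, 10, 2 → 3
26 → 9, 21, 18, 25, 19, 10, 2 → 7
9 → 2 → 1
21 → 18, 19, 10, 2 → 4
18 → 10, 2 → 2
25 → 19, 10, 2 → 3
19 → 10, 2 → 2
10 → 2 → 1
2 → none → 0
Sum: 3 + 7 + 1 + 4 + 2 + 3 + 2 + 1 + 0 = 23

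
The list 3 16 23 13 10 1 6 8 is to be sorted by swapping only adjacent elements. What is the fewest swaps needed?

18

Minimum adjacent swaps = number of inversions (each swap of adjacent out-of-order elements removes one inversion and no swap can remove more).
Count inversions — for each element, later elements that are smaller:
3: 1 → 1
16: 13, 10, 1, 6, 8 → 5
23: 13, 10, 1, 6, 8 → 5
13: 10, 1, 6, 8 → 4
10: 1, 6, 8 → 3
1: none → 0
6: none → 0
8: none → 0
Total inversions: 1 + 5 + 5 + 4 + 3 + 0 + 0 + 0 = 18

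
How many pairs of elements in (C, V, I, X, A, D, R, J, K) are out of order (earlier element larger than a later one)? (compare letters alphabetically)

For each element, count later entries that are smaller:
C: 1
V: 6
I: 2
X: 5
A: 0
D: 0
R: 2
J: 0
K: 0
Sum: 1 + 6 + 2 + 5 + 0 + 0 + 2 + 0 + 0 = 16

16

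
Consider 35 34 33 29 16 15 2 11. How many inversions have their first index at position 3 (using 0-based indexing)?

4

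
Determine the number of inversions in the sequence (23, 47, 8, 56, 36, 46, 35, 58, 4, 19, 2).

35

Sweep left to right; for each value list the smaller values that follow it:
23 → 8, 4, 19, 2 → 4
47 → 8, 36, 46, 35, 4, 19, 2 → 7
8 → 4, 2 → 2
56 → 36, 46, 35, 4, 19, 2 → 6
36 → 35, 4, 19, 2 → 4
46 → 35, 4, 19, 2 → 4
35 → 4, 19, 2 → 3
58 → 4, 19, 2 → 3
4 → 2 → 1
19 → 2 → 1
2 → none → 0
Sum: 4 + 7 + 2 + 6 + 4 + 4 + 3 + 3 + 1 + 1 + 0 = 35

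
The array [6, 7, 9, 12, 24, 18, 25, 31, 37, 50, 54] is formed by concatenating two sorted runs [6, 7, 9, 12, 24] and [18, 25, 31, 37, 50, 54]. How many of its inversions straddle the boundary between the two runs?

Count, for every r in R, how many entries of L exceed r:
r = 18: 24 → 1
r = 25: none → 0
r = 31: none → 0
r = 37: none → 0
r = 50: none → 0
r = 54: none → 0
Cross-inversions: 1 + 0 + 0 + 0 + 0 + 0 = 1

1 split inversion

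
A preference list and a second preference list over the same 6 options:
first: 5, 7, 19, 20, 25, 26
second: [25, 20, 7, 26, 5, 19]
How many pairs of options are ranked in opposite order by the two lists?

10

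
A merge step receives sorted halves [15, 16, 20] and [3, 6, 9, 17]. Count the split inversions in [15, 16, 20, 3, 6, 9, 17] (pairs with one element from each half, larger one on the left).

10 cross-inversions

For each element r of the right run, count left-run elements greater than r:
r = 3: 15, 16, 20 → 3
r = 6: 15, 16, 20 → 3
r = 9: 15, 16, 20 → 3
r = 17: 20 → 1
Cross-inversions: 3 + 3 + 3 + 1 = 10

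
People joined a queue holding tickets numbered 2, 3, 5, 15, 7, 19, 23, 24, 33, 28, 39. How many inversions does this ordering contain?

2

Sweep left to right; for each value list the smaller values that follow it:
2: 0
3: 0
5: 0
15: 1
7: 0
19: 0
23: 0
24: 0
33: 1
28: 0
39: 0
Sum: 0 + 0 + 0 + 1 + 0 + 0 + 0 + 0 + 1 + 0 + 0 = 2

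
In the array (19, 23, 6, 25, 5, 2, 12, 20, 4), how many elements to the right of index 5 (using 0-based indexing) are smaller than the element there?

0

The element at index 5 is 2.
Elements after it: 12, 20, 4
None of them are smaller than 2.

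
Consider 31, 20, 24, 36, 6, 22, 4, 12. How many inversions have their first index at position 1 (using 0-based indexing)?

3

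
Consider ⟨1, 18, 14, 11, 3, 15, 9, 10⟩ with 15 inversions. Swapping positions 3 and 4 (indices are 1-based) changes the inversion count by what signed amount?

-1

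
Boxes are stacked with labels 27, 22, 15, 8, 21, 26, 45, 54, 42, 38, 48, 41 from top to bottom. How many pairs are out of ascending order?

Count, for each position, how many later elements it exceeds:
27: 5
22: 3
15: 1
8: 0
21: 0
26: 0
45: 3
54: 4
42: 2
38: 0
48: 1
41: 0
Sum: 5 + 3 + 1 + 0 + 0 + 0 + 3 + 4 + 2 + 0 + 1 + 0 = 19

19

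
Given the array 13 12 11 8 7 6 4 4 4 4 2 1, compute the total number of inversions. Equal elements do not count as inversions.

There are 60 inversions.

For each element, count later entries that are smaller:
13: 11
12: 10
11: 9
8: 8
7: 7
6: 6
4: 2
4: 2
4: 2
4: 2
2: 1
1: 0
Sum: 11 + 10 + 9 + 8 + 7 + 6 + 2 + 2 + 2 + 2 + 1 + 0 = 60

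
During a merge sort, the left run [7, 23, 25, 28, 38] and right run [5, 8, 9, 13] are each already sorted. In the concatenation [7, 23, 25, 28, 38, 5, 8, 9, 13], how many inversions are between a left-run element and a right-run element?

There are 17 cross-inversions.

Take each right-half value and tally the left-half values above it:
r = 5: 7, 23, 25, 28, 38 → 5
r = 8: 23, 25, 28, 38 → 4
r = 9: 23, 25, 28, 38 → 4
r = 13: 23, 25, 28, 38 → 4
Cross-inversions: 5 + 4 + 4 + 4 = 17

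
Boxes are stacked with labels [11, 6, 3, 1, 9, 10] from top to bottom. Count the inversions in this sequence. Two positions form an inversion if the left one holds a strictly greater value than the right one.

8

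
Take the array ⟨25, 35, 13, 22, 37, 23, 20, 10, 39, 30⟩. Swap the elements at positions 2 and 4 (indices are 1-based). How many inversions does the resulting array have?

Positions 2 and 4 hold 35 and 22; after swapping, the array is [25, 22, 13, 35, 37, 23, 20, 10, 39, 30].
For each element, count later entries that are smaller:
25: 5
22: 3
13: 1
35: 4
37: 4
23: 2
20: 1
10: 0
39: 1
30: 0
Sum: 5 + 3 + 1 + 4 + 4 + 2 + 1 + 0 + 1 + 0 = 21

21 inversions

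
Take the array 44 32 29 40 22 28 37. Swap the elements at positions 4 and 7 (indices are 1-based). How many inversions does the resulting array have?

Positions 4 and 7 hold 40 and 37; after swapping, the array is [44, 32, 29, 37, 22, 28, 40].
For each element, count later entries that are smaller:
44 → 32, 29, 37, 22, 28, 40 → 6
32 → 29, 22, 28 → 3
29 → 22, 28 → 2
37 → 22, 28 → 2
22 → none → 0
28 → none → 0
40 → none → 0
Sum: 6 + 3 + 2 + 2 + 0 + 0 + 0 = 13

Inversions: 13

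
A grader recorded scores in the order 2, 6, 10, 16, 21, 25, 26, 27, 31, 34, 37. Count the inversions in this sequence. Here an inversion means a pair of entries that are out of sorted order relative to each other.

Element-by-element contributions:
2 → none → 0
6 → none → 0
10 → none → 0
16 → none → 0
21 → none → 0
25 → none → 0
26 → none → 0
27 → none → 0
31 → none → 0
34 → none → 0
37 → none → 0
Sum: 0 + 0 + 0 + 0 + 0 + 0 + 0 + 0 + 0 + 0 + 0 = 0

0 inversions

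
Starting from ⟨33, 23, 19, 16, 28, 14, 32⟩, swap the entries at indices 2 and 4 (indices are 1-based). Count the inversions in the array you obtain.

Positions 2 and 4 hold 23 and 16; after swapping, the array is [33, 16, 19, 23, 28, 14, 32].
Sweep left to right; for each value list the smaller values that follow it:
33 → 16, 19, 23, 28, 14, 32 → 6
16 → 14 → 1
19 → 14 → 1
23 → 14 → 1
28 → 14 → 1
14 → none → 0
32 → none → 0
Sum: 6 + 1 + 1 + 1 + 1 + 0 + 0 = 10

10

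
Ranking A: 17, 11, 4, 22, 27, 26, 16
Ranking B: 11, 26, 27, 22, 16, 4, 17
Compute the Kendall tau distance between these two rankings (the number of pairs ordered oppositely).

Assign each item its position (1..7) in the first ordering, then rewrite the second ordering as that position sequence:
positions: 17→1, 11→2, 4→3, 22→4, 27→5, 26→6, 16→7
second ordering as positions: [2, 6, 5, 4, 7, 3, 1]
Discordant pairs = inversions in this position sequence.
2: 1 → 1
6: 5, 4, 3, 1 → 4
5: 4, 3, 1 → 3
4: 3, 1 → 2
7: 3, 1 → 2
3: 1 → 1
1: 0
Total: 1 + 4 + 3 + 2 + 2 + 1 + 0 = 13

13 discordant pairs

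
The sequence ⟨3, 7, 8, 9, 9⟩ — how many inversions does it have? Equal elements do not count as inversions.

Listing every pair i<j with a[i]>a[j] (using 0-based positions):
(none)
That's 0 pairs.

There are 0 out-of-order pairs.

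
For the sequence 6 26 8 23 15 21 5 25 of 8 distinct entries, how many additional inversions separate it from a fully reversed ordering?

Maximum inversions for 8 distinct elements is C(8, 2) = 8·7/2 = 28.
Current inversions — for each element, count later smaller elements:
6: 1
26: 6
8: 1
23: 3
15: 1
21: 1
5: 0
25: 0
Current total: 1 + 6 + 1 + 3 + 1 + 1 + 0 + 0 = 13
Shortfall: 28 − 13 = 15

15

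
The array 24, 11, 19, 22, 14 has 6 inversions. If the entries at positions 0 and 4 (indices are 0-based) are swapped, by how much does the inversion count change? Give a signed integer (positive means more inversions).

Positions 0 and 4 hold 24 and 14; after swapping, the array is [14, 11, 19, 22, 24].
For each element, count later entries that are smaller:
14 → 11 → 1
11 → none → 0
19 → none → 0
22 → none → 0
24 → none → 0
Sum: 1 + 0 + 0 + 0 + 0 = 1
Change: 1 − 6 = -5

-5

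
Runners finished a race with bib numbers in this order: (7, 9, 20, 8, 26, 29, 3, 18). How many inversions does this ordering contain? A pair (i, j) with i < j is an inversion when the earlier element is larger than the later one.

11

Element-by-element contributions:
7 → 3 → 1
9 → 8, 3 → 2
20 → 8, 3, 18 → 3
8 → 3 → 1
26 → 3, 18 → 2
29 → 3, 18 → 2
3 → none → 0
18 → none → 0
Sum: 1 + 2 + 3 + 1 + 2 + 2 + 0 + 0 = 11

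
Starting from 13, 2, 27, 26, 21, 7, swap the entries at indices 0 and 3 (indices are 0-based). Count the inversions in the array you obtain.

9 inversions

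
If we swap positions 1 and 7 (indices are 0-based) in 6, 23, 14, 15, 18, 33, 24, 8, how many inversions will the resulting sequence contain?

Positions 1 and 7 hold 23 and 8; after swapping, the array is [6, 8, 14, 15, 18, 33, 24, 23].
Count, for each position, how many later elements it exceeds:
6: 0
8: 0
14: 0
15: 0
18: 0
33: 2
24: 1
23: 0
Sum: 0 + 0 + 0 + 0 + 0 + 2 + 1 + 0 = 3

3 inversions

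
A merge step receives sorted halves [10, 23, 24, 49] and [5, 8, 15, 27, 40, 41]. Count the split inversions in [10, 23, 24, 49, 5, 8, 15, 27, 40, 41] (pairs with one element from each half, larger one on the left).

14

Count, for every r in R, how many entries of L exceed r:
r = 5: 10, 23, 24, 49 → 4
r = 8: 10, 23, 24, 49 → 4
r = 15: 23, 24, 49 → 3
r = 27: 49 → 1
r = 40: 49 → 1
r = 41: 49 → 1
Cross-inversions: 4 + 4 + 3 + 1 + 1 + 1 = 14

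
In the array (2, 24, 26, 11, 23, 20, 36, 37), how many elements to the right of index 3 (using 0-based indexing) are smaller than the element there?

0 such elements

The element at index 3 is 11.
Elements after it: 23, 20, 36, 37
None of them are smaller than 11.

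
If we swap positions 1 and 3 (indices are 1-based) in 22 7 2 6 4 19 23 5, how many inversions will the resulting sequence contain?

11 inversions

Positions 1 and 3 hold 22 and 2; after swapping, the array is [2, 7, 22, 6, 4, 19, 23, 5].
Sweep left to right; for each value list the smaller values that follow it:
2: 0
7: 3
22: 4
6: 2
4: 0
19: 1
23: 1
5: 0
Sum: 0 + 3 + 4 + 2 + 0 + 1 + 1 + 0 = 11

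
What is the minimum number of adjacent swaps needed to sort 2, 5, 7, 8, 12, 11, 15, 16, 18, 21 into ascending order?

Each adjacent swap fixes exactly one inversion, so the minimum swap count equals the number of inversions.
Count inversions — for each element, later elements that are smaller:
2: none → 0
5: none → 0
7: none → 0
8: none → 0
12: 11 → 1
11: none → 0
15: none → 0
16: none → 0
18: none → 0
21: none → 0
Total inversions: 0 + 0 + 0 + 0 + 1 + 0 + 0 + 0 + 0 + 0 = 1

1 adjacent swap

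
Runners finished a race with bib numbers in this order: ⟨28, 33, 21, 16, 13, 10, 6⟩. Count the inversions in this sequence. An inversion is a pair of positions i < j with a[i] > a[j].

20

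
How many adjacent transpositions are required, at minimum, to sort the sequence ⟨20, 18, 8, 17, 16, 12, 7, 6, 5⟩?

There are 33 adjacent swaps.

The minimum number of adjacent swaps to sort an array equals its inversion count, since every such swap removes exactly one inversion.
Count inversions — for each element, later elements that are smaller:
20: 18, 8, 17, 16, 12, 7, 6, 5 → 8
18: 8, 17, 16, 12, 7, 6, 5 → 7
8: 7, 6, 5 → 3
17: 16, 12, 7, 6, 5 → 5
16: 12, 7, 6, 5 → 4
12: 7, 6, 5 → 3
7: 6, 5 → 2
6: 5 → 1
5: none → 0
Total inversions: 8 + 7 + 3 + 5 + 4 + 3 + 2 + 1 + 0 = 33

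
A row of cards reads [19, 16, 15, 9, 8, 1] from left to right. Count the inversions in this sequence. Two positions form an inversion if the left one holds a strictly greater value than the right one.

15 out-of-order pairs

Sweep left to right; for each value list the smaller values that follow it:
19: 5
16: 4
15: 3
9: 2
8: 1
1: 0
Sum: 5 + 4 + 3 + 2 + 1 + 0 = 15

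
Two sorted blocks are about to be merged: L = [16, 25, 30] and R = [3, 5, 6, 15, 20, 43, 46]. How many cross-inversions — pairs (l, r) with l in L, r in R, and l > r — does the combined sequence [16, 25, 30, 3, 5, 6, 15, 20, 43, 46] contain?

14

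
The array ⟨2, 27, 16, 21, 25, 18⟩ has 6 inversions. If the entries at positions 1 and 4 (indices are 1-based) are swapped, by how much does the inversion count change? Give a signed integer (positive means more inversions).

+3

Positions 1 and 4 hold 2 and 21; after swapping, the array is [21, 27, 16, 2, 25, 18].
Element-by-element contributions:
21 → 16, 2, 18 → 3
27 → 16, 2, 25, 18 → 4
16 → 2 → 1
2 → none → 0
25 → 18 → 1
18 → none → 0
Sum: 3 + 4 + 1 + 0 + 1 + 0 = 9
Change: 9 − 6 = +3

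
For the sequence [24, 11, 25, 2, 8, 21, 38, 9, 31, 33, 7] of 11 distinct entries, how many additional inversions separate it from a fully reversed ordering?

Maximum inversions for 11 distinct elements is C(11, 2) = 11·10/2 = 55.
Current inversions — for each element, count later smaller elements:
24: 6
11: 4
25: 5
2: 0
8: 1
21: 2
38: 4
9: 1
31: 1
33: 1
7: 0
Current total: 6 + 4 + 5 + 0 + 1 + 2 + 4 + 1 + 1 + 1 + 0 = 25
Shortfall: 55 − 25 = 30

30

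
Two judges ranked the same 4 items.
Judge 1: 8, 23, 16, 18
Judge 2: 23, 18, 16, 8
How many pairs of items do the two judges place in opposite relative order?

Assign each item its position (1..4) in the first ordering, then rewrite the second ordering as that position sequence:
positions: 8→1, 23→2, 16→3, 18→4
second ordering as positions: [2, 4, 3, 1]
Discordant pairs = inversions in this position sequence.
2: 1 → 1
4: 3, 1 → 2
3: 1 → 1
1: 0
Total: 1 + 2 + 1 + 0 = 4

4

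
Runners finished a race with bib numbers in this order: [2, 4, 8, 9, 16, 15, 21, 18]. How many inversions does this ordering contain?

2

Count, for each position, how many later elements it exceeds:
2: 0
4: 0
8: 0
9: 0
16: 1
15: 0
21: 1
18: 0
Sum: 0 + 0 + 0 + 0 + 1 + 0 + 1 + 0 = 2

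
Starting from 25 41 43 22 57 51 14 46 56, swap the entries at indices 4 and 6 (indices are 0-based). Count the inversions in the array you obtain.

10

Positions 4 and 6 hold 57 and 14; after swapping, the array is [25, 41, 43, 22, 14, 51, 57, 46, 56].
Count, for each position, how many later elements it exceeds:
25: 2
41: 2
43: 2
22: 1
14: 0
51: 1
57: 2
46: 0
56: 0
Sum: 2 + 2 + 2 + 1 + 0 + 1 + 2 + 0 + 0 = 10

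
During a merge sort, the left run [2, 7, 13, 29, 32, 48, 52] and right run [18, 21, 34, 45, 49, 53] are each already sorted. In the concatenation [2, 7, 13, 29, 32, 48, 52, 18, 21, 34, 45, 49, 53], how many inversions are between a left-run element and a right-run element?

Cross-inversions: 13

Take each right-half value and tally the left-half values above it:
r = 18: 29, 32, 48, 52 → 4
r = 21: 29, 32, 48, 52 → 4
r = 34: 48, 52 → 2
r = 45: 48, 52 → 2
r = 49: 52 → 1
r = 53: none → 0
Cross-inversions: 4 + 4 + 2 + 2 + 1 + 0 = 13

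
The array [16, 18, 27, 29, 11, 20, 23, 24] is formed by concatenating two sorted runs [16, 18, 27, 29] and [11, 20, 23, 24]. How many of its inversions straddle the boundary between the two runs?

There are 10 split inversions.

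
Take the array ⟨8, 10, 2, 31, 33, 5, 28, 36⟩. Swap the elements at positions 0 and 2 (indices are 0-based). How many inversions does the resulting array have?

There are 7 inversions.

Positions 0 and 2 hold 8 and 2; after swapping, the array is [2, 10, 8, 31, 33, 5, 28, 36].
For each element, count later entries that are smaller:
2: 0
10: 2
8: 1
31: 2
33: 2
5: 0
28: 0
36: 0
Sum: 0 + 2 + 1 + 2 + 2 + 0 + 0 + 0 = 7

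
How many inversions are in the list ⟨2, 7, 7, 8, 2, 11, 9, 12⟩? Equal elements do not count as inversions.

Element-by-element contributions:
2: 0
7: 1
7: 1
8: 1
2: 0
11: 1
9: 0
12: 0
Sum: 0 + 1 + 1 + 1 + 0 + 1 + 0 + 0 = 4

There are 4 inversions.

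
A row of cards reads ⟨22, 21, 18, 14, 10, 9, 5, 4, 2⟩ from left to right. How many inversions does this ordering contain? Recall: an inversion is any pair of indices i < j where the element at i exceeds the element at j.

36 inversions

Element-by-element contributions:
22: 8
21: 7
18: 6
14: 5
10: 4
9: 3
5: 2
4: 1
2: 0
Sum: 8 + 7 + 6 + 5 + 4 + 3 + 2 + 1 + 0 = 36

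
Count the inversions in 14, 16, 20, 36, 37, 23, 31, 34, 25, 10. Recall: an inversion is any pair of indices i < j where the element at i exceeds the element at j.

Sweep left to right; for each value list the smaller values that follow it:
14 → 10 → 1
16 → 10 → 1
20 → 10 → 1
36 → 23, 31, 34, 25, 10 → 5
37 → 23, 31, 34, 25, 10 → 5
23 → 10 → 1
31 → 25, 10 → 2
34 → 25, 10 → 2
25 → 10 → 1
10 → none → 0
Sum: 1 + 1 + 1 + 5 + 5 + 1 + 2 + 2 + 1 + 0 = 19

19 inversions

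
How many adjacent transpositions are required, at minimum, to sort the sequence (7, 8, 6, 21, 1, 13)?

The minimum number of adjacent swaps to sort an array equals its inversion count, since every such swap removes exactly one inversion.
Count inversions — for each element, later elements that are smaller:
7: 6, 1 → 2
8: 6, 1 → 2
6: 1 → 1
21: 1, 13 → 2
1: none → 0
13: none → 0
Total inversions: 2 + 2 + 1 + 2 + 0 + 0 = 7

7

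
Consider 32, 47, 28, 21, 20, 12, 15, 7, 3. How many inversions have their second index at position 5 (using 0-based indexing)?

The element at index 5 is 12.
Elements before it: 32, 47, 28, 21, 20
Those larger than 12: 32, 47, 28, 21, 20

5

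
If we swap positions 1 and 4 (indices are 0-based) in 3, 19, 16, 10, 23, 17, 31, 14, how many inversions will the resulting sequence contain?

Positions 1 and 4 hold 19 and 23; after swapping, the array is [3, 23, 16, 10, 19, 17, 31, 14].
Count, for each position, how many later elements it exceeds:
3 → none → 0
23 → 16, 10, 19, 17, 14 → 5
16 → 10, 14 → 2
10 → none → 0
19 → 17, 14 → 2
17 → 14 → 1
31 → 14 → 1
14 → none → 0
Sum: 0 + 5 + 2 + 0 + 2 + 1 + 1 + 0 = 11

11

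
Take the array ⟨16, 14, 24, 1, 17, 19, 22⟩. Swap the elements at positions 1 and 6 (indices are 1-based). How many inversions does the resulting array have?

Positions 1 and 6 hold 16 and 19; after swapping, the array is [19, 14, 24, 1, 17, 16, 22].
Element-by-element contributions:
19 → 14, 1, 17, 16 → 4
14 → 1 → 1
24 → 1, 17, 16, 22 → 4
1 → none → 0
17 → 16 → 1
16 → none → 0
22 → none → 0
Sum: 4 + 1 + 4 + 0 + 1 + 0 + 0 = 10

10 inversions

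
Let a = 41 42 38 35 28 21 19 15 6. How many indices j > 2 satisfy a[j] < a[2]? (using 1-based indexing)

The element at index 2 is 42.
Elements after it: 38, 35, 28, 21, 19, 15, 6
Those smaller than 42: 38, 35, 28, 21, 19, 15, 6

7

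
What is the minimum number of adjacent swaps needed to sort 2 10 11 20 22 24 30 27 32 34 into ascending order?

Swaps: 1

The minimum number of adjacent swaps to sort an array equals its inversion count, since every such swap removes exactly one inversion.
Count inversions — for each element, later elements that are smaller:
2: none → 0
10: none → 0
11: none → 0
20: none → 0
22: none → 0
24: none → 0
30: 27 → 1
27: none → 0
32: none → 0
34: none → 0
Total inversions: 0 + 0 + 0 + 0 + 0 + 0 + 1 + 0 + 0 + 0 = 1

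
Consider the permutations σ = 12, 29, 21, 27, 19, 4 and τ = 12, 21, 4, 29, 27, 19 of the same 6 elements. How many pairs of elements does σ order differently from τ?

There are 4 discordant pairs.

Assign each item its position (1..6) in the first ordering, then rewrite the second ordering as that position sequence:
positions: 12→1, 29→2, 21→3, 27→4, 19→5, 4→6
second ordering as positions: [1, 3, 6, 2, 4, 5]
Discordant pairs = inversions in this position sequence.
1: 0
3: 2 → 1
6: 2, 4, 5 → 3
2: 0
4: 0
5: 0
Total: 0 + 1 + 3 + 0 + 0 + 0 = 4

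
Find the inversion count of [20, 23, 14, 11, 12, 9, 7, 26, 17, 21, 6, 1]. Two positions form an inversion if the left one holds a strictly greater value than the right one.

Count, for each position, how many later elements it exceeds:
20: 8
23: 9
14: 6
11: 4
12: 4
9: 3
7: 2
26: 4
17: 2
21: 2
6: 1
1: 0
Sum: 8 + 9 + 6 + 4 + 4 + 3 + 2 + 4 + 2 + 2 + 1 + 0 = 45

45 inversions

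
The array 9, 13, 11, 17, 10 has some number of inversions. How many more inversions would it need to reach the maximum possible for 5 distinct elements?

Maximum inversions for 5 distinct elements is C(5, 2) = 5·4/2 = 10.
Current inversions — for each element, count later smaller elements:
9: 0
13: 2
11: 1
17: 1
10: 0
Current total: 0 + 2 + 1 + 1 + 0 = 4
Shortfall: 10 − 4 = 6

6 inversions short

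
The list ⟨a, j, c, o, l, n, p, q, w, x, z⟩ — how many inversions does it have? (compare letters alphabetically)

Out-of-order pairs: 3

Count, for each position, how many later elements it exceeds:
a: 0
j: 1
c: 0
o: 2
l: 0
n: 0
p: 0
q: 0
w: 0
x: 0
z: 0
Sum: 0 + 1 + 0 + 2 + 0 + 0 + 0 + 0 + 0 + 0 + 0 = 3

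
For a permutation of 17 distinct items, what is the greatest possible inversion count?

There are 136 inversions.

The maximum occurs when the array is in strictly decreasing order: every one of the C(17, 2) pairs is inverted.
C(17, 2) = 17·16/2 = 136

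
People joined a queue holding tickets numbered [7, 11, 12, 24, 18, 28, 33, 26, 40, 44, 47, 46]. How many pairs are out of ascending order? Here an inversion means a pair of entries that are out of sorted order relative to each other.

Sweep left to right; for each value list the smaller values that follow it:
7: 0
11: 0
12: 0
24: 1
18: 0
28: 1
33: 1
26: 0
40: 0
44: 0
47: 1
46: 0
Sum: 0 + 0 + 0 + 1 + 0 + 1 + 1 + 0 + 0 + 0 + 1 + 0 = 4

4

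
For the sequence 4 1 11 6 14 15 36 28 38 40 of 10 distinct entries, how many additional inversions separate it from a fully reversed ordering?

Maximum inversions for 10 distinct elements is C(10, 2) = 10·9/2 = 45.
Current inversions — for each element, count later smaller elements:
4: 1
1: 0
11: 1
6: 0
14: 0
15: 0
36: 1
28: 0
38: 0
40: 0
Current total: 1 + 0 + 1 + 0 + 0 + 0 + 1 + 0 + 0 + 0 = 3
Shortfall: 45 − 3 = 42

42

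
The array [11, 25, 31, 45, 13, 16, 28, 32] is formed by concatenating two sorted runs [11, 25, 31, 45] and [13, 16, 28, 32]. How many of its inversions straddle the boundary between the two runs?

9 cross-inversions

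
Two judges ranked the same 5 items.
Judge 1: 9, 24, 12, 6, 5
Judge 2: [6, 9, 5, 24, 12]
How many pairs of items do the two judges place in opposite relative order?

5 discordant pairs

Assign each item its position (1..5) in the first ordering, then rewrite the second ordering as that position sequence:
positions: 9→1, 24→2, 12→3, 6→4, 5→5
second ordering as positions: [4, 1, 5, 2, 3]
Discordant pairs = inversions in this position sequence.
4: 1, 2, 3 → 3
1: 0
5: 2, 3 → 2
2: 0
3: 0
Total: 3 + 0 + 2 + 0 + 0 = 5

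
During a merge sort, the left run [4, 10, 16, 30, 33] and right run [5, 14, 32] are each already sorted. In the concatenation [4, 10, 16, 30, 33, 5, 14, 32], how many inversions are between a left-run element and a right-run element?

8

Take each right-half value and tally the left-half values above it:
r = 5: 10, 16, 30, 33 → 4
r = 14: 16, 30, 33 → 3
r = 32: 33 → 1
Cross-inversions: 4 + 3 + 1 = 8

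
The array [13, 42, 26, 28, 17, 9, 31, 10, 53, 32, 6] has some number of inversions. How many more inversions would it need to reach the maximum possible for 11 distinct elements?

Maximum inversions for 11 distinct elements is C(11, 2) = 11·10/2 = 55.
Current inversions — for each element, count later smaller elements:
13: 3
42: 8
26: 4
28: 4
17: 3
9: 1
31: 2
10: 1
53: 2
32: 1
6: 0
Current total: 3 + 8 + 4 + 4 + 3 + 1 + 2 + 1 + 2 + 1 + 0 = 29
Shortfall: 55 − 29 = 26

26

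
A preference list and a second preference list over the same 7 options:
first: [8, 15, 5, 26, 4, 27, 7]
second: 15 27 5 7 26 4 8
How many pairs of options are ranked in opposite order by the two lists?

11 pairs

Assign each item its position (1..7) in the first ordering, then rewrite the second ordering as that position sequence:
positions: 8→1, 15→2, 5→3, 26→4, 4→5, 27→6, 7→7
second ordering as positions: [2, 6, 3, 7, 4, 5, 1]
Discordant pairs = inversions in this position sequence.
2: 1 → 1
6: 3, 4, 5, 1 → 4
3: 1 → 1
7: 4, 5, 1 → 3
4: 1 → 1
5: 1 → 1
1: 0
Total: 1 + 4 + 1 + 3 + 1 + 1 + 0 = 11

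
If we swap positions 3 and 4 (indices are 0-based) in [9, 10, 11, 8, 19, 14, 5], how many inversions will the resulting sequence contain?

Positions 3 and 4 hold 8 and 19; after swapping, the array is [9, 10, 11, 19, 8, 14, 5].
For each element, count later entries that are smaller:
9 → 8, 5 → 2
10 → 8, 5 → 2
11 → 8, 5 → 2
19 → 8, 14, 5 → 3
8 → 5 → 1
14 → 5 → 1
5 → none → 0
Sum: 2 + 2 + 2 + 3 + 1 + 1 + 0 = 11

There are 11 inversions.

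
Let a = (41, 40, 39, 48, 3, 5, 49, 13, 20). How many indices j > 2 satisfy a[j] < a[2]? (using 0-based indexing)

4

The element at index 2 is 39.
Elements after it: 48, 3, 5, 49, 13, 20
Those smaller than 39: 3, 5, 13, 20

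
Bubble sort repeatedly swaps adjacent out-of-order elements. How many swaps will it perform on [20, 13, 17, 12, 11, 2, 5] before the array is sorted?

Each adjacent swap fixes exactly one inversion, so the minimum swap count equals the number of inversions.
Count inversions — for each element, later elements that are smaller:
20: 13, 17, 12, 11, 2, 5 → 6
13: 12, 11, 2, 5 → 4
17: 12, 11, 2, 5 → 4
12: 11, 2, 5 → 3
11: 2, 5 → 2
2: none → 0
5: none → 0
Total inversions: 6 + 4 + 4 + 3 + 2 + 0 + 0 = 19

19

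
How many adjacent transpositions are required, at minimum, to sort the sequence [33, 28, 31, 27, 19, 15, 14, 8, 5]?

The minimum number of adjacent swaps to sort an array equals its inversion count, since every such swap removes exactly one inversion.
Count inversions — for each element, later elements that are smaller:
33: 28, 31, 27, 19, 15, 14, 8, 5 → 8
28: 27, 19, 15, 14, 8, 5 → 6
31: 27, 19, 15, 14, 8, 5 → 6
27: 19, 15, 14, 8, 5 → 5
19: 15, 14, 8, 5 → 4
15: 14, 8, 5 → 3
14: 8, 5 → 2
8: 5 → 1
5: none → 0
Total inversions: 8 + 6 + 6 + 5 + 4 + 3 + 2 + 1 + 0 = 35

35 adjacent swaps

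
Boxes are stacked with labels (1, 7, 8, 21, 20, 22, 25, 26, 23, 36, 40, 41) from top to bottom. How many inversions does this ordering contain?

3

For each element, count later entries that are smaller:
1 → none → 0
7 → none → 0
8 → none → 0
21 → 20 → 1
20 → none → 0
22 → none → 0
25 → 23 → 1
26 → 23 → 1
23 → none → 0
36 → none → 0
40 → none → 0
41 → none → 0
Sum: 0 + 0 + 0 + 1 + 0 + 0 + 1 + 1 + 0 + 0 + 0 + 0 = 3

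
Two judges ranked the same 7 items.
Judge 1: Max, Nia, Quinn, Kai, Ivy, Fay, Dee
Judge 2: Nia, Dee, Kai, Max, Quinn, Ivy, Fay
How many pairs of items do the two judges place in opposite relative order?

8 discordant pairs

Assign each item its position (1..7) in the first ordering, then rewrite the second ordering as that position sequence:
positions: Max→1, Nia→2, Quinn→3, Kai→4, Ivy→5, Fay→6, Dee→7
second ordering as positions: [2, 7, 4, 1, 3, 5, 6]
Discordant pairs = inversions in this position sequence.
2: 1 → 1
7: 4, 1, 3, 5, 6 → 5
4: 1, 3 → 2
1: 0
3: 0
5: 0
6: 0
Total: 1 + 5 + 2 + 0 + 0 + 0 + 0 = 8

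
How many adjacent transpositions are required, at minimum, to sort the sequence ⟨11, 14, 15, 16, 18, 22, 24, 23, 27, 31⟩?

1

Minimum adjacent swaps = number of inversions (each swap of adjacent out-of-order elements removes one inversion and no swap can remove more).
Count inversions — for each element, later elements that are smaller:
11: none → 0
14: none → 0
15: none → 0
16: none → 0
18: none → 0
22: none → 0
24: 23 → 1
23: none → 0
27: none → 0
31: none → 0
Total inversions: 0 + 0 + 0 + 0 + 0 + 0 + 1 + 0 + 0 + 0 = 1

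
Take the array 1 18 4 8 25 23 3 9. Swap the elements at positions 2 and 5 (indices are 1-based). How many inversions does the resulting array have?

Positions 2 and 5 hold 18 and 25; after swapping, the array is [1, 25, 4, 8, 18, 23, 3, 9].
Count, for each position, how many later elements it exceeds:
1: 0
25: 6
4: 1
8: 1
18: 2
23: 2
3: 0
9: 0
Sum: 0 + 6 + 1 + 1 + 2 + 2 + 0 + 0 = 12

12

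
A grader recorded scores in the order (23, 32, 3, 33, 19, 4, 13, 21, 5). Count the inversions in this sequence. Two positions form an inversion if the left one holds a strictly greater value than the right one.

Element-by-element contributions:
23: 6
32: 6
3: 0
33: 5
19: 3
4: 0
13: 1
21: 1
5: 0
Sum: 6 + 6 + 0 + 5 + 3 + 0 + 1 + 1 + 0 = 22

22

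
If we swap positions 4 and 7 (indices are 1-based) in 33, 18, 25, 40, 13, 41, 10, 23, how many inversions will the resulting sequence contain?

13 inversions

Positions 4 and 7 hold 40 and 10; after swapping, the array is [33, 18, 25, 10, 13, 41, 40, 23].
Sweep left to right; for each value list the smaller values that follow it:
33: 5
18: 2
25: 3
10: 0
13: 0
41: 2
40: 1
23: 0
Sum: 5 + 2 + 3 + 0 + 0 + 2 + 1 + 0 = 13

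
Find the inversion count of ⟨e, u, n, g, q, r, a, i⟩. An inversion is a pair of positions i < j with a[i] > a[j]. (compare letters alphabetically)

15

Element-by-element contributions:
e: 1
u: 6
n: 3
g: 1
q: 2
r: 2
a: 0
i: 0
Sum: 1 + 6 + 3 + 1 + 2 + 2 + 0 + 0 = 15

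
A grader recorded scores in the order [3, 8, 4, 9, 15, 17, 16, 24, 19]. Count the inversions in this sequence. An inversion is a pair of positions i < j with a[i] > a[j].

Count, for each position, how many later elements it exceeds:
3 → none → 0
8 → 4 → 1
4 → none → 0
9 → none → 0
15 → none → 0
17 → 16 → 1
16 → none → 0
24 → 19 → 1
19 → none → 0
Sum: 0 + 1 + 0 + 0 + 0 + 1 + 0 + 1 + 0 = 3

3 inversions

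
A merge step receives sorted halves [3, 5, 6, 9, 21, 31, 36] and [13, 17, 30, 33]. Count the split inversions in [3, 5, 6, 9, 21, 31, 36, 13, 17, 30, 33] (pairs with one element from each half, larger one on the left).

For each element r of the right run, count left-run elements greater than r:
r = 13: 21, 31, 36 → 3
r = 17: 21, 31, 36 → 3
r = 30: 31, 36 → 2
r = 33: 36 → 1
Cross-inversions: 3 + 3 + 2 + 1 = 9

There are 9 cross-inversions.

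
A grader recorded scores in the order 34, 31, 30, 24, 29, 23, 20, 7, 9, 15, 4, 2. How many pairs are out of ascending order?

Element-by-element contributions:
34 → 31, 30, 24, 29, 23, 20, 7, 9, 15, 4, 2 → 11
31 → 30, 24, 29, 23, 20, 7, 9, 15, 4, 2 → 10
30 → 24, 29, 23, 20, 7, 9, 15, 4, 2 → 9
24 → 23, 20, 7, 9, 15, 4, 2 → 7
29 → 23, 20, 7, 9, 15, 4, 2 → 7
23 → 20, 7, 9, 15, 4, 2 → 6
20 → 7, 9, 15, 4, 2 → 5
7 → 4, 2 → 2
9 → 4, 2 → 2
15 → 4, 2 → 2
4 → 2 → 1
2 → none → 0
Sum: 11 + 10 + 9 + 7 + 7 + 6 + 5 + 2 + 2 + 2 + 1 + 0 = 62

62 out-of-order pairs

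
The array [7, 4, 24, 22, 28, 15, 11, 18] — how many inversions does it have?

12

Element-by-element contributions:
7 → 4 → 1
4 → none → 0
24 → 22, 15, 11, 18 → 4
22 → 15, 11, 18 → 3
28 → 15, 11, 18 → 3
15 → 11 → 1
11 → none → 0
18 → none → 0
Sum: 1 + 0 + 4 + 3 + 3 + 1 + 0 + 0 = 12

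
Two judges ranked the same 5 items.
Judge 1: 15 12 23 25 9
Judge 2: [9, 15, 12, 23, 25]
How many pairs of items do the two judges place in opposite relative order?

Assign each item its position (1..5) in the first ordering, then rewrite the second ordering as that position sequence:
positions: 15→1, 12→2, 23→3, 25→4, 9→5
second ordering as positions: [5, 1, 2, 3, 4]
Discordant pairs = inversions in this position sequence.
5: 1, 2, 3, 4 → 4
1: 0
2: 0
3: 0
4: 0
Total: 4 + 0 + 0 + 0 + 0 = 4

Discordant pairs: 4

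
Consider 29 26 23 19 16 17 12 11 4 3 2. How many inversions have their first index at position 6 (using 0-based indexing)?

4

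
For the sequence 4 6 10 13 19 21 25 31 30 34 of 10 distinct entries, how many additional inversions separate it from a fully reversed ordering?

Maximum inversions for 10 distinct elements is C(10, 2) = 10·9/2 = 45.
Current inversions — for each element, count later smaller elements:
4: 0
6: 0
10: 0
13: 0
19: 0
21: 0
25: 0
31: 1
30: 0
34: 0
Current total: 0 + 0 + 0 + 0 + 0 + 0 + 0 + 1 + 0 + 0 = 1
Shortfall: 45 − 1 = 44

44 inversions short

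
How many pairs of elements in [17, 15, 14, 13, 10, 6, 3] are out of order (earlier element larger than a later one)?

21 out-of-order pairs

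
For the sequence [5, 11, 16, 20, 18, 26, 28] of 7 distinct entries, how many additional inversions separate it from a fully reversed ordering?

20

Maximum inversions for 7 distinct elements is C(7, 2) = 7·6/2 = 21.
Current inversions — for each element, count later smaller elements:
5: 0
11: 0
16: 0
20: 1
18: 0
26: 0
28: 0
Current total: 0 + 0 + 0 + 1 + 0 + 0 + 0 = 1
Shortfall: 21 − 1 = 20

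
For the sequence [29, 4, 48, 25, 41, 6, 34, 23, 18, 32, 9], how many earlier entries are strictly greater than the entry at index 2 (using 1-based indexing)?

1

The element at index 2 is 4.
Elements before it: 29
Those larger than 4: 29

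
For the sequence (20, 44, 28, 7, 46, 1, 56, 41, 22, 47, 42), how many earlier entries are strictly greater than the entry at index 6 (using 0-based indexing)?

The element at index 6 is 56.
Elements before it: 20, 44, 28, 7, 46, 1
None of them are larger than 56.

0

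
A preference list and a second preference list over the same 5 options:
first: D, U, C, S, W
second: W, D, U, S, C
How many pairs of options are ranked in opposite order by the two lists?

Assign each item its position (1..5) in the first ordering, then rewrite the second ordering as that position sequence:
positions: D→1, U→2, C→3, S→4, W→5
second ordering as positions: [5, 1, 2, 4, 3]
Discordant pairs = inversions in this position sequence.
5: 1, 2, 4, 3 → 4
1: 0
2: 0
4: 3 → 1
3: 0
Total: 4 + 0 + 0 + 1 + 0 = 5

5 pairs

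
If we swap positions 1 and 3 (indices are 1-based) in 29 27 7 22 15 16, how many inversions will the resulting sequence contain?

8

Positions 1 and 3 hold 29 and 7; after swapping, the array is [7, 27, 29, 22, 15, 16].
For each element, count later entries that are smaller:
7 → none → 0
27 → 22, 15, 16 → 3
29 → 22, 15, 16 → 3
22 → 15, 16 → 2
15 → none → 0
16 → none → 0
Sum: 0 + 3 + 3 + 2 + 0 + 0 = 8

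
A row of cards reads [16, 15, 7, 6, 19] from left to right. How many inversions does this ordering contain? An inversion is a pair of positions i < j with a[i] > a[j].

Element-by-element contributions:
16: 3
15: 2
7: 1
6: 0
19: 0
Sum: 3 + 2 + 1 + 0 + 0 = 6

6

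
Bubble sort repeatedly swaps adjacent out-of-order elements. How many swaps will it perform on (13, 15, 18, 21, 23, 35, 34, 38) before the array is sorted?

The minimum number of adjacent swaps to sort an array equals its inversion count, since every such swap removes exactly one inversion.
Count inversions — for each element, later elements that are smaller:
13: none → 0
15: none → 0
18: none → 0
21: none → 0
23: none → 0
35: 34 → 1
34: none → 0
38: none → 0
Total inversions: 0 + 0 + 0 + 0 + 0 + 1 + 0 + 0 = 1

1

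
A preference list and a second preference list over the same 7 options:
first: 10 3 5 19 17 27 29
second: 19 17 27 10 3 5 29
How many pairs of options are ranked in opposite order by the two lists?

Assign each item its position (1..7) in the first ordering, then rewrite the second ordering as that position sequence:
positions: 10→1, 3→2, 5→3, 19→4, 17→5, 27→6, 29→7
second ordering as positions: [4, 5, 6, 1, 2, 3, 7]
Discordant pairs = inversions in this position sequence.
4: 1, 2, 3 → 3
5: 1, 2, 3 → 3
6: 1, 2, 3 → 3
1: 0
2: 0
3: 0
7: 0
Total: 3 + 3 + 3 + 0 + 0 + 0 + 0 = 9

There are 9 pairs.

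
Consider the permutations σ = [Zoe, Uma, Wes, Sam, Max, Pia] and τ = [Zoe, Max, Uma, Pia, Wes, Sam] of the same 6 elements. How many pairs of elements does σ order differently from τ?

Assign each item its position (1..6) in the first ordering, then rewrite the second ordering as that position sequence:
positions: Zoe→1, Uma→2, Wes→3, Sam→4, Max→5, Pia→6
second ordering as positions: [1, 5, 2, 6, 3, 4]
Discordant pairs = inversions in this position sequence.
1: 0
5: 2, 3, 4 → 3
2: 0
6: 3, 4 → 2
3: 0
4: 0
Total: 0 + 3 + 0 + 2 + 0 + 0 = 5

5 discordant pairs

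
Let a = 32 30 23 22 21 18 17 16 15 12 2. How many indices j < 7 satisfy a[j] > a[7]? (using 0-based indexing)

7

The element at index 7 is 16.
Elements before it: 32, 30, 23, 22, 21, 18, 17
Those larger than 16: 32, 30, 23, 22, 21, 18, 17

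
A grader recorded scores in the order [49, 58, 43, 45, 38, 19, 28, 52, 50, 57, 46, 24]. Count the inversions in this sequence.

37

Element-by-element contributions:
49: 7
58: 10
43: 4
45: 4
38: 3
19: 0
28: 1
52: 3
50: 2
57: 2
46: 1
24: 0
Sum: 7 + 10 + 4 + 4 + 3 + 0 + 1 + 3 + 2 + 2 + 1 + 0 = 37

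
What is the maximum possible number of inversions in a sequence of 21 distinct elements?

A reversed (strictly descending) arrangement makes every pair an inversion, giving C(21, 2) inversions.
C(21, 2) = 21·20/2 = 210

210 inversions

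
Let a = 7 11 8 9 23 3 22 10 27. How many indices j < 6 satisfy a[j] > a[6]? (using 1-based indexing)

The element at index 6 is 3.
Elements before it: 7, 11, 8, 9, 23
Those larger than 3: 7, 11, 8, 9, 23

5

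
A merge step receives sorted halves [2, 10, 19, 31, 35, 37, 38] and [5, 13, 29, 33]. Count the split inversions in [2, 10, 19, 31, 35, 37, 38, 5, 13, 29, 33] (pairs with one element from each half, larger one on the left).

18

Count, for every r in R, how many entries of L exceed r:
r = 5: 10, 19, 31, 35, 37, 38 → 6
r = 13: 19, 31, 35, 37, 38 → 5
r = 29: 31, 35, 37, 38 → 4
r = 33: 35, 37, 38 → 3
Cross-inversions: 6 + 5 + 4 + 3 = 18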